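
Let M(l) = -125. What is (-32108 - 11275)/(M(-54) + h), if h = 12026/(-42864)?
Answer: 929784456/2685013 ≈ 346.29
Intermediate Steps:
h = -6013/21432 (h = 12026*(-1/42864) = -6013/21432 ≈ -0.28056)
(-32108 - 11275)/(M(-54) + h) = (-32108 - 11275)/(-125 - 6013/21432) = -43383/(-2685013/21432) = -43383*(-21432/2685013) = 929784456/2685013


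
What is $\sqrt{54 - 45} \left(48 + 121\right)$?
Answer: $507$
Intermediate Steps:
$\sqrt{54 - 45} \left(48 + 121\right) = \sqrt{9} \cdot 169 = 3 \cdot 169 = 507$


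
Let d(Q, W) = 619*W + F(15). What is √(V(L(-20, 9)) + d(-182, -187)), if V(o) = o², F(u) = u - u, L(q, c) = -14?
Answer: I*√115557 ≈ 339.94*I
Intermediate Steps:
F(u) = 0
d(Q, W) = 619*W (d(Q, W) = 619*W + 0 = 619*W)
√(V(L(-20, 9)) + d(-182, -187)) = √((-14)² + 619*(-187)) = √(196 - 115753) = √(-115557) = I*√115557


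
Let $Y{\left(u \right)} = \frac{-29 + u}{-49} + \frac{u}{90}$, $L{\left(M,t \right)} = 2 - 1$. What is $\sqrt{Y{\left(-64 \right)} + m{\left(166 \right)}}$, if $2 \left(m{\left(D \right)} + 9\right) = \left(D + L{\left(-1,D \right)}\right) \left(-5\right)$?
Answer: $\frac{i \sqrt{18756310}}{210} \approx 20.623 i$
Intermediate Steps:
$L{\left(M,t \right)} = 1$
$m{\left(D \right)} = - \frac{23}{2} - \frac{5 D}{2}$ ($m{\left(D \right)} = -9 + \frac{\left(D + 1\right) \left(-5\right)}{2} = -9 + \frac{\left(1 + D\right) \left(-5\right)}{2} = -9 + \frac{-5 - 5 D}{2} = -9 - \left(\frac{5}{2} + \frac{5 D}{2}\right) = - \frac{23}{2} - \frac{5 D}{2}$)
$Y{\left(u \right)} = \frac{29}{49} - \frac{41 u}{4410}$ ($Y{\left(u \right)} = \left(-29 + u\right) \left(- \frac{1}{49}\right) + u \frac{1}{90} = \left(\frac{29}{49} - \frac{u}{49}\right) + \frac{u}{90} = \frac{29}{49} - \frac{41 u}{4410}$)
$\sqrt{Y{\left(-64 \right)} + m{\left(166 \right)}} = \sqrt{\left(\frac{29}{49} - - \frac{1312}{2205}\right) - \frac{853}{2}} = \sqrt{\left(\frac{29}{49} + \frac{1312}{2205}\right) - \frac{853}{2}} = \sqrt{\frac{2617}{2205} - \frac{853}{2}} = \sqrt{- \frac{1875631}{4410}} = \frac{i \sqrt{18756310}}{210}$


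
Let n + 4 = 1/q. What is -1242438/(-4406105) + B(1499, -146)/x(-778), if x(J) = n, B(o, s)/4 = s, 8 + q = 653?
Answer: 1662895879002/11363344795 ≈ 146.34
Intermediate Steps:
q = 645 (q = -8 + 653 = 645)
B(o, s) = 4*s
n = -2579/645 (n = -4 + 1/645 = -2579/645 ≈ -3.9985)
x(J) = -2579/645
-1242438/(-4406105) + B(1499, -146)/x(-778) = -1242438/(-4406105) + (4*(-146))/(-2579/645) = -1242438*(-1/4406105) - 584*(-645/2579) = 1242438/4406105 + 376680/2579 = 1662895879002/11363344795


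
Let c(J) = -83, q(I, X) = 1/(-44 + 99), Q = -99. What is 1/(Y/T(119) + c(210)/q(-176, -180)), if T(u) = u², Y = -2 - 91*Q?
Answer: -14161/64635958 ≈ -0.00021909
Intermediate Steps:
Y = 9007 (Y = -2 - 91*(-99) = -2 + 9009 = 9007)
q(I, X) = 1/55
1/(Y/T(119) + c(210)/q(-176, -180)) = 1/(9007/(119²) - 83/1/55) = 1/(9007/14161 - 83*55) = 1/(9007*(1/14161) - 4565) = 1/(9007/14161 - 4565) = 1/(-64635958/14161) = -14161/64635958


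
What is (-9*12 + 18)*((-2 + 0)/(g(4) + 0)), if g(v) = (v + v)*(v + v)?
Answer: 45/16 ≈ 2.8125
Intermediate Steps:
g(v) = 4*v² (g(v) = (2*v)*(2*v) = 4*v²)
(-9*12 + 18)*((-2 + 0)/(g(4) + 0)) = (-9*12 + 18)*((-2 + 0)/(4*4² + 0)) = (-108 + 18)*(-2/(4*16 + 0)) = -(-180)/(64 + 0) = -(-180)/64 = -90*(-1/32) = 45/16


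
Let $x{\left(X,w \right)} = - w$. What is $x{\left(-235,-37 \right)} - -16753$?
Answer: $16790$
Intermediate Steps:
$x{\left(-235,-37 \right)} - -16753 = \left(-1\right) \left(-37\right) - -16753 = 37 + 16753 = 16790$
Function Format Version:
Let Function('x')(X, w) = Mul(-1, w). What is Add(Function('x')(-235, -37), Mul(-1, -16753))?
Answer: 16790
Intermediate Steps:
Add(Function('x')(-235, -37), Mul(-1, -16753)) = Add(Mul(-1, -37), Mul(-1, -16753)) = Add(37, 16753) = 16790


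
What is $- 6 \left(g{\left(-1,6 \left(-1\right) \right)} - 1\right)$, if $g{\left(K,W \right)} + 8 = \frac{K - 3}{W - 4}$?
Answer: $\frac{258}{5} \approx 51.6$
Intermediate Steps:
$g{\left(K,W \right)} = -8 + \frac{-3 + K}{-4 + W}$ ($g{\left(K,W \right)} = -8 + \frac{K - 3}{W - 4} = -8 + \frac{-3 + K}{-4 + W}$)
$- 6 \left(g{\left(-1,6 \left(-1\right) \right)} - 1\right) = - 6 \left(\frac{29 - 1 - 8 \cdot 6 \left(-1\right)}{-4 + 6 \left(-1\right)} - 1\right) = - 6 \left(\frac{29 - 1 - -48}{-4 - 6} - 1\right) = - 6 \left(\frac{29 - 1 + 48}{-10} - 1\right) = - 6 \left(\left(- \frac{1}{10}\right) 76 - 1\right) = - 6 \left(- \frac{38}{5} - 1\right) = \left(-6\right) \left(- \frac{43}{5}\right) = \frac{258}{5}$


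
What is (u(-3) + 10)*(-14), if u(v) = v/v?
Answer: -154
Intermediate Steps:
u(v) = 1
(u(-3) + 10)*(-14) = (1 + 10)*(-14) = 11*(-14) = -154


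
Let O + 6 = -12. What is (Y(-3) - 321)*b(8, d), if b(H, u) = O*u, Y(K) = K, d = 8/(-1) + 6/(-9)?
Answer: -50544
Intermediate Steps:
O = -18 (O = -6 - 12 = -18)
d = -26/3 (d = 8*(-1) + 6*(-⅑) = -8 - ⅔ = -26/3 ≈ -8.6667)
b(H, u) = -18*u
(Y(-3) - 321)*b(8, d) = (-3 - 321)*(-18*(-26/3)) = -324*156 = -50544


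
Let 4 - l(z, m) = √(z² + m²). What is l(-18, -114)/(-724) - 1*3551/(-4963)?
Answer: 637768/898303 + 3*√370/362 ≈ 0.86938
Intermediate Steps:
l(z, m) = 4 - √(m² + z²) (l(z, m) = 4 - √(z² + m²) = 4 - √(m² + z²))
l(-18, -114)/(-724) - 1*3551/(-4963) = (4 - √((-114)² + (-18)²))/(-724) - 1*3551/(-4963) = (4 - √(12996 + 324))*(-1/724) - 3551*(-1/4963) = (4 - √13320)*(-1/724) + 3551/4963 = (4 - 6*√370)*(-1/724) + 3551/4963 = (-1/181 + 3*√370/362) + 3551/4963 = 637768/898303 + 3*√370/362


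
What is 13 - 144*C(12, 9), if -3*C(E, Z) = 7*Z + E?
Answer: 3613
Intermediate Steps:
C(E, Z) = -7*Z/3 - E/3 (C(E, Z) = -(7*Z + E)/3 = -(E + 7*Z)/3 = -7*Z/3 - E/3)
13 - 144*C(12, 9) = 13 - 144*(-7/3*9 - ⅓*12) = 13 - 144*(-21 - 4) = 13 - 144*(-25) = 13 + 3600 = 3613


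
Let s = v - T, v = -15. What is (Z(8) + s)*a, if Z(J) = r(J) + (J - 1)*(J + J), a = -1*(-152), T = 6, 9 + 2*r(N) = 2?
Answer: 13300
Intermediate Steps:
r(N) = -7/2 (r(N) = -9/2 + (½)*2 = -9/2 + 1 = -7/2)
a = 152
Z(J) = -7/2 + 2*J*(-1 + J) (Z(J) = -7/2 + (J - 1)*(J + J) = -7/2 + (-1 + J)*(2*J) = -7/2 + 2*J*(-1 + J))
s = -21 (s = -15 - 1*6 = -15 - 6 = -21)
(Z(8) + s)*a = ((-7/2 - 2*8 + 2*8²) - 21)*152 = ((-7/2 - 16 + 2*64) - 21)*152 = ((-7/2 - 16 + 128) - 21)*152 = (217/2 - 21)*152 = (175/2)*152 = 13300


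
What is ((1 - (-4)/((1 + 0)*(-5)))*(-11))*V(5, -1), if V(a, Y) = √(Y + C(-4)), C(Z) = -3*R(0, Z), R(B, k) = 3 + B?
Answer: -11*I*√10/5 ≈ -6.957*I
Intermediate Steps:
C(Z) = -9 (C(Z) = -3*(3 + 0) = -3*3 = -9)
V(a, Y) = √(-9 + Y) (V(a, Y) = √(Y - 9) = √(-9 + Y))
((1 - (-4)/((1 + 0)*(-5)))*(-11))*V(5, -1) = ((1 - (-4)/((1 + 0)*(-5)))*(-11))*√(-9 - 1) = ((1 - (-4)/(1*(-5)))*(-11))*√(-10) = ((1 - (-4)/(-5))*(-11))*(I*√10) = ((1 - (-4)*(-1)/5)*(-11))*(I*√10) = ((1 - 1*⅘)*(-11))*(I*√10) = ((1 - ⅘)*(-11))*(I*√10) = ((⅕)*(-11))*(I*√10) = -11*I*√10/5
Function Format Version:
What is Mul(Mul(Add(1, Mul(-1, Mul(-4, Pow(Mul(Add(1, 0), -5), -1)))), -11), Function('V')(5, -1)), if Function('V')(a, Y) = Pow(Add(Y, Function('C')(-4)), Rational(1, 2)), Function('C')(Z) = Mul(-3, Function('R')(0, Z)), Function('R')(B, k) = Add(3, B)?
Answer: Mul(Rational(-11, 5), I, Pow(10, Rational(1, 2))) ≈ Mul(-6.9570, I)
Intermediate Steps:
Function('C')(Z) = -9 (Function('C')(Z) = Mul(-3, Add(3, 0)) = Mul(-3, 3) = -9)
Function('V')(a, Y) = Pow(Add(-9, Y), Rational(1, 2)) (Function('V')(a, Y) = Pow(Add(Y, -9), Rational(1, 2)) = Pow(Add(-9, Y), Rational(1, 2)))
Mul(Mul(Add(1, Mul(-1, Mul(-4, Pow(Mul(Add(1, 0), -5), -1)))), -11), Function('V')(5, -1)) = Mul(Mul(Add(1, Mul(-1, Mul(-4, Pow(Mul(Add(1, 0), -5), -1)))), -11), Pow(Add(-9, -1), Rational(1, 2))) = Mul(Mul(Add(1, Mul(-1, Mul(-4, Pow(Mul(1, -5), -1)))), -11), Pow(-10, Rational(1, 2))) = Mul(Mul(Add(1, Mul(-1, Mul(-4, Pow(-5, -1)))), -11), Mul(I, Pow(10, Rational(1, 2)))) = Mul(Mul(Add(1, Mul(-1, Mul(-4, Rational(-1, 5)))), -11), Mul(I, Pow(10, Rational(1, 2)))) = Mul(Mul(Add(1, Mul(-1, Rational(4, 5))), -11), Mul(I, Pow(10, Rational(1, 2)))) = Mul(Mul(Add(1, Rational(-4, 5)), -11), Mul(I, Pow(10, Rational(1, 2)))) = Mul(Mul(Rational(1, 5), -11), Mul(I, Pow(10, Rational(1, 2)))) = Mul(Rational(-11, 5), Mul(I, Pow(10, Rational(1, 2)))) = Mul(Rational(-11, 5), I, Pow(10, Rational(1, 2)))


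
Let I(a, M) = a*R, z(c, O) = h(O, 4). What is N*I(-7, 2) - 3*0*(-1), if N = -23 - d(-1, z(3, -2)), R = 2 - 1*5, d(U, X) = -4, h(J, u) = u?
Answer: -399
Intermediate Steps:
z(c, O) = 4
R = -3 (R = 2 - 5 = -3)
N = -19 (N = -23 - 1*(-4) = -23 + 4 = -19)
I(a, M) = -3*a (I(a, M) = a*(-3) = -3*a)
N*I(-7, 2) - 3*0*(-1) = -(-57)*(-7) - 3*0*(-1) = -19*21 + 0*(-1) = -399 + 0 = -399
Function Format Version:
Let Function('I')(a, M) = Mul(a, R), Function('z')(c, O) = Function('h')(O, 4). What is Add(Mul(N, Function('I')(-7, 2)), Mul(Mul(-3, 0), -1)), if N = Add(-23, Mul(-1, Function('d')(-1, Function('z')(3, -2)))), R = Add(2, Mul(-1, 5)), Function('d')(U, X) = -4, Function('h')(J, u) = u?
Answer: -399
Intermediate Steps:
Function('z')(c, O) = 4
R = -3 (R = Add(2, -5) = -3)
N = -19 (N = Add(-23, Mul(-1, -4)) = Add(-23, 4) = -19)
Function('I')(a, M) = Mul(-3, a) (Function('I')(a, M) = Mul(a, -3) = Mul(-3, a))
Add(Mul(N, Function('I')(-7, 2)), Mul(Mul(-3, 0), -1)) = Add(Mul(-19, Mul(-3, -7)), Mul(Mul(-3, 0), -1)) = Add(Mul(-19, 21), Mul(0, -1)) = Add(-399, 0) = -399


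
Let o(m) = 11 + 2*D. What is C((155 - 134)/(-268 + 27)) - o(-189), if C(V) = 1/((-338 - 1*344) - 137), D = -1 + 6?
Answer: -17200/819 ≈ -21.001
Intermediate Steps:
D = 5
o(m) = 21 (o(m) = 11 + 2*5 = 11 + 10 = 21)
C(V) = -1/819 (C(V) = 1/((-338 - 344) - 137) = 1/(-682 - 137) = 1/(-819) = -1/819)
C((155 - 134)/(-268 + 27)) - o(-189) = -1/819 - 1*21 = -1/819 - 21 = -17200/819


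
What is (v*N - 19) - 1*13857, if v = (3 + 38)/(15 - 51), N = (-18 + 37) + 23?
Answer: -83543/6 ≈ -13924.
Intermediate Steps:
N = 42 (N = 19 + 23 = 42)
v = -41/36 (v = 41/(-36) = 41*(-1/36) = -41/36 ≈ -1.1389)
(v*N - 19) - 1*13857 = (-41/36*42 - 19) - 1*13857 = (-287/6 - 19) - 13857 = -401/6 - 13857 = -83543/6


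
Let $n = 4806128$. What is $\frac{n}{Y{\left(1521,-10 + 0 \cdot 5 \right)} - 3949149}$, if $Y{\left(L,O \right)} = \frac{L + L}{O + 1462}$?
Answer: $- \frac{1163082976}{955693551} \approx -1.217$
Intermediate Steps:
$Y{\left(L,O \right)} = \frac{2 L}{1462 + O}$
$\frac{n}{Y{\left(1521,-10 + 0 \cdot 5 \right)} - 3949149} = \frac{4806128}{2 \cdot 1521 \frac{1}{1462 + \left(-10 + 0 \cdot 5\right)} - 3949149} = \frac{4806128}{2 \cdot 1521 \frac{1}{1462 + \left(-10 + 0\right)} - 3949149} = \frac{4806128}{2 \cdot 1521 \frac{1}{1462 - 10} - 3949149} = \frac{4806128}{2 \cdot 1521 \cdot \frac{1}{1452} - 3949149} = \frac{4806128}{\frac{507}{242} - 3949149} = \frac{4806128}{- \frac{955693551}{242}} = 4806128 \left(- \frac{242}{955693551}\right) = - \frac{1163082976}{955693551}$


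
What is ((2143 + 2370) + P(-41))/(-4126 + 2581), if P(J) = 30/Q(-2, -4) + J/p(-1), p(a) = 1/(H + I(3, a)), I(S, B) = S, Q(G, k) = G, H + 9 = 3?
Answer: -4621/1545 ≈ -2.9909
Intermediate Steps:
H = -6 (H = -9 + 3 = -6)
p(a) = -⅓ (p(a) = 1/(-6 + 3) = 1/(-3) = -⅓)
P(J) = -15 - 3*J (P(J) = 30/(-2) + J/(-⅓) = 30*(-½) + J*(-3) = -15 - 3*J)
((2143 + 2370) + P(-41))/(-4126 + 2581) = ((2143 + 2370) + (-15 - 3*(-41)))/(-4126 + 2581) = (4513 + (-15 + 123))/(-1545) = (4513 + 108)*(-1/1545) = 4621*(-1/1545) = -4621/1545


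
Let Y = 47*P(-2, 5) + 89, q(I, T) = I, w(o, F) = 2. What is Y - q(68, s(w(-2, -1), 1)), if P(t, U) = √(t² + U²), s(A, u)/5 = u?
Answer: 21 + 47*√29 ≈ 274.10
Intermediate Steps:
s(A, u) = 5*u
P(t, U) = √(U² + t²)
Y = 89 + 47*√29 (Y = 47*√(5² + (-2)²) + 89 = 47*√(25 + 4) + 89 = 47*√29 + 89 = 89 + 47*√29 ≈ 342.10)
Y - q(68, s(w(-2, -1), 1)) = (89 + 47*√29) - 1*68 = (89 + 47*√29) - 68 = 21 + 47*√29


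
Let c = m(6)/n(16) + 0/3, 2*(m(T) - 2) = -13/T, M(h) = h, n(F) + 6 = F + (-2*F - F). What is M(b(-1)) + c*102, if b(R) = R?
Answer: -263/76 ≈ -3.4605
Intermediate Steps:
n(F) = -6 - 2*F (n(F) = -6 + (F + (-2*F - F)) = -6 + (F - 3*F) = -6 - 2*F)
m(T) = 2 - 13/(2*T) (m(T) = 2 + (-13/T)/2 = 2 - 13/(2*T))
c = -11/456 (c = (2 - 13/2/6)/(-6 - 2*16) + 0/3 = (2 - 13/2*⅙)/(-6 - 32) + 0*(⅓) = (2 - 13/12)/(-38) + 0 = (11/12)*(-1/38) + 0 = -11/456 + 0 = -11/456 ≈ -0.024123)
M(b(-1)) + c*102 = -1 - 11/456*102 = -1 - 187/76 = -263/76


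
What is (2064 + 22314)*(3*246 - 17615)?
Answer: -411427506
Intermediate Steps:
(2064 + 22314)*(3*246 - 17615) = 24378*(738 - 17615) = 24378*(-16877) = -411427506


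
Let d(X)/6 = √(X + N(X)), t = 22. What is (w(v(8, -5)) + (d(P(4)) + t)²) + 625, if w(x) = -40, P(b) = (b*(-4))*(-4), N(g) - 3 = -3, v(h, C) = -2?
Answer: 5485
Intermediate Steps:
N(g) = 0 (N(g) = 3 - 3 = 0)
P(b) = 16*b (P(b) = -4*b*(-4) = 16*b)
d(X) = 6*√X (d(X) = 6*√(X + 0) = 6*√X)
(w(v(8, -5)) + (d(P(4)) + t)²) + 625 = (-40 + (6*√(16*4) + 22)²) + 625 = (-40 + (6*√64 + 22)²) + 625 = (-40 + (6*8 + 22)²) + 625 = (-40 + (48 + 22)²) + 625 = (-40 + 70²) + 625 = (-40 + 4900) + 625 = 4860 + 625 = 5485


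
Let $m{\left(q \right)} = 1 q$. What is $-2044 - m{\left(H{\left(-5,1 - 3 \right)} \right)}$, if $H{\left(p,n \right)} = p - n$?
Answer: $-2041$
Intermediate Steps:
$m{\left(q \right)} = q$
$-2044 - m{\left(H{\left(-5,1 - 3 \right)} \right)} = -2044 - \left(-5 - \left(1 - 3\right)\right) = -2044 - \left(-5 - -2\right) = -2044 - \left(-5 + 2\right) = -2044 - -3 = -2044 + 3 = -2041$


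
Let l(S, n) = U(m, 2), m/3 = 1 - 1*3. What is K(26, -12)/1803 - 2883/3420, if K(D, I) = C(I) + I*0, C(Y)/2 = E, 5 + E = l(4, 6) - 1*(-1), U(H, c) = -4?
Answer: -194547/228380 ≈ -0.85186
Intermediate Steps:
m = -6 (m = 3*(1 - 1*3) = 3*(1 - 3) = 3*(-2) = -6)
l(S, n) = -4
E = -8 (E = -5 + (-4 - 1*(-1)) = -5 + (-4 + 1) = -5 - 3 = -8)
C(Y) = -16 (C(Y) = 2*(-8) = -16)
K(D, I) = -16 (K(D, I) = -16 + I*0 = -16 + 0 = -16)
K(26, -12)/1803 - 2883/3420 = -16/1803 - 2883/3420 = -16*1/1803 - 2883*1/3420 = -16/1803 - 961/1140 = -194547/228380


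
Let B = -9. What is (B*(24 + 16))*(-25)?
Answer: 9000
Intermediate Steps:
(B*(24 + 16))*(-25) = -9*(24 + 16)*(-25) = -9*40*(-25) = -360*(-25) = 9000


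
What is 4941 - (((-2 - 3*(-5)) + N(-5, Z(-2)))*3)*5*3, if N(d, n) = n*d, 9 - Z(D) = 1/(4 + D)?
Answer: 12537/2 ≈ 6268.5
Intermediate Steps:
Z(D) = 9 - 1/(4 + D)
N(d, n) = d*n
4941 - (((-2 - 3*(-5)) + N(-5, Z(-2)))*3)*5*3 = 4941 - (((-2 - 3*(-5)) - 5*(35 + 9*(-2))/(4 - 2))*3)*5*3 = 4941 - (((-2 + 15) - 5*(35 - 18)/2)*3)*5*3 = 4941 - ((13 - 5*17/2)*3)*5*3 = 4941 - ((13 - 85/2)*3)*5*3 = 4941 - -59/2*3*5*3 = 4941 - (-177/2*5)*3 = 4941 - (-885)*3/2 = 4941 - 1*(-2655/2) = 4941 + 2655/2 = 12537/2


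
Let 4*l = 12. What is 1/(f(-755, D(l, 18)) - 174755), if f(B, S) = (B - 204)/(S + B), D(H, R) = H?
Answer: -752/131414801 ≈ -5.7223e-6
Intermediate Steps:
l = 3 (l = (¼)*12 = 3)
f(B, S) = (-204 + B)/(B + S)
1/(f(-755, D(l, 18)) - 174755) = 1/((-204 - 755)/(-755 + 3) - 174755) = 1/(-959/(-752) - 174755) = 1/(-1/752*(-959) - 174755) = 1/(959/752 - 174755) = 1/(-131414801/752) = -752/131414801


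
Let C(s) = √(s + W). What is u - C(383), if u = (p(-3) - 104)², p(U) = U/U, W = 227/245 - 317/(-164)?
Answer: 10609 - √3178285765/2870 ≈ 10589.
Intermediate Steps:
W = 114893/40180 (W = 227*(1/245) - 317*(-1/164) = 227/245 + 317/164 = 114893/40180 ≈ 2.8595)
p(U) = 1
C(s) = √(114893/40180 + s) (C(s) = √(s + 114893/40180) = √(114893/40180 + s))
u = 10609 (u = (1 - 104)² = (-103)² = 10609)
u - C(383) = 10609 - √(23553065 + 8236900*383)/2870 = 10609 - √(23553065 + 3154732700)/2870 = 10609 - √3178285765/2870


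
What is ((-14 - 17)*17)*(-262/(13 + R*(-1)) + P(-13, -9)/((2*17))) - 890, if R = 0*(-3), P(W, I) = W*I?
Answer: 205857/26 ≈ 7917.6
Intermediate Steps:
P(W, I) = I*W
R = 0
((-14 - 17)*17)*(-262/(13 + R*(-1)) + P(-13, -9)/((2*17))) - 890 = ((-14 - 17)*17)*(-262/(13 + 0*(-1)) + (-9*(-13))/((2*17))) - 890 = (-31*17)*(-262/(13 + 0) + 117/34) - 890 = -527*(-262/13 + 117*(1/34)) - 890 = -527*(-262*1/13 + 117/34) - 890 = -527*(-262/13 + 117/34) - 890 = -527*(-7387/442) - 890 = 228997/26 - 890 = 205857/26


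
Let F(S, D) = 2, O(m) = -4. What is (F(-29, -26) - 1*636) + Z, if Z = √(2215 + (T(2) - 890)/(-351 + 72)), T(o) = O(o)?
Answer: -634 + √19185249/93 ≈ -586.90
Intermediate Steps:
T(o) = -4
Z = √19185249/93 (Z = √(2215 + (-4 - 890)/(-351 + 72)) = √(2215 - 894/(-279)) = √(2215 - 894*(-1/279)) = √(2215 + 298/93) = √(206293/93) = √19185249/93 ≈ 47.098)
(F(-29, -26) - 1*636) + Z = (2 - 1*636) + √19185249/93 = (2 - 636) + √19185249/93 = -634 + √19185249/93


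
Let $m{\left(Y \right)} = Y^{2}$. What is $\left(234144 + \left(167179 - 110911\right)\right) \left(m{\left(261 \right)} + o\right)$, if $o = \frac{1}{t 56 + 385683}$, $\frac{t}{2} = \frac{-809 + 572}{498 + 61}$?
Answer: $\frac{1421553304105470288}{71856751} \approx 1.9783 \cdot 10^{10}$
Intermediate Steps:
$t = - \frac{474}{559}$ ($t = 2 \frac{-809 + 572}{498 + 61} = 2 \left(- \frac{237}{559}\right) = - \frac{474}{559} \approx -0.84794$)
$o = \frac{559}{215570253}$ ($o = \frac{1}{\left(- \frac{474}{559}\right) 56 + 385683} = \frac{1}{- \frac{26544}{559} + 385683} = \frac{1}{\frac{215570253}{559}} = \frac{559}{215570253} \approx 2.5931 \cdot 10^{-6}$)
$\left(234144 + \left(167179 - 110911\right)\right) \left(m{\left(261 \right)} + o\right) = \left(234144 + \left(167179 - 110911\right)\right) \left(261^{2} + \frac{559}{215570253}\right) = \left(234144 + 56268\right) \left(68121 + \frac{559}{215570253}\right) = 290412 \cdot \frac{14684861205172}{215570253} = \frac{1421553304105470288}{71856751}$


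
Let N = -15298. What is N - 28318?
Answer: -43616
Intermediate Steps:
N - 28318 = -15298 - 28318 = -43616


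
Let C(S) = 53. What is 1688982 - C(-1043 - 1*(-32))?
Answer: 1688929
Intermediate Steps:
1688982 - C(-1043 - 1*(-32)) = 1688982 - 1*53 = 1688982 - 53 = 1688929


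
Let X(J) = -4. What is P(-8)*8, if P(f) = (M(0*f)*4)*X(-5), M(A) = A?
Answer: 0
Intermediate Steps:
P(f) = 0 (P(f) = ((0*f)*4)*(-4) = (0*4)*(-4) = 0*(-4) = 0)
P(-8)*8 = 0*8 = 0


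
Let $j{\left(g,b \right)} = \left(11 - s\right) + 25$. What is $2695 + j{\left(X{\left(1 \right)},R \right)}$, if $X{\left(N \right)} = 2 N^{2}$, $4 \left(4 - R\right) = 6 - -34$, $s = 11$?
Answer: $2720$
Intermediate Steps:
$R = -6$ ($R = 4 - \frac{6 - -34}{4} = 4 - \frac{6 + 34}{4} = 4 - 10 = -6$)
$j{\left(g,b \right)} = 25$ ($j{\left(g,b \right)} = \left(11 - 11\right) + 25 = 0 + 25 = 25$)
$2695 + j{\left(X{\left(1 \right)},R \right)} = 2695 + 25 = 2720$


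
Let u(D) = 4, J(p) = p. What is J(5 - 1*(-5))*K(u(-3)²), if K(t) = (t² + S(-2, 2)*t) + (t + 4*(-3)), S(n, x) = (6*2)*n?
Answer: -1240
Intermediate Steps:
S(n, x) = 12*n
K(t) = -12 + t² - 23*t (K(t) = (t² + (12*(-2))*t) + (t + 4*(-3)) = (t² - 24*t) + (t - 12) = (t² - 24*t) + (-12 + t) = -12 + t² - 23*t)
J(5 - 1*(-5))*K(u(-3)²) = (5 - 1*(-5))*(-12 + (4²)² - 23*4²) = (5 + 5)*(-12 + 16² - 23*16) = 10*(-12 + 256 - 368) = 10*(-124) = -1240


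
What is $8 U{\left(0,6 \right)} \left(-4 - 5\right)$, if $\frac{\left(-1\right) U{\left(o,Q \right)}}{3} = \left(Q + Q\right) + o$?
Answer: $2592$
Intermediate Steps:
$U{\left(o,Q \right)} = - 6 Q - 3 o$ ($U{\left(o,Q \right)} = - 3 \left(\left(Q + Q\right) + o\right) = - 3 \left(2 Q + o\right) = - 3 \left(o + 2 Q\right) = - 6 Q - 3 o$)
$8 U{\left(0,6 \right)} \left(-4 - 5\right) = 8 \left(\left(-6\right) 6 - 0\right) \left(-4 - 5\right) = 8 \left(-36 + 0\right) \left(-4 - 5\right) = 8 \left(-36\right) \left(-9\right) = \left(-288\right) \left(-9\right) = 2592$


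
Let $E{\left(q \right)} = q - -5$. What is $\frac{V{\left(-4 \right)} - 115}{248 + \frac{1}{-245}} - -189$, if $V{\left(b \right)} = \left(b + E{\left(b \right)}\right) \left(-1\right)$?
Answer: $\frac{11456011}{60759} \approx 188.55$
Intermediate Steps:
$E{\left(q \right)} = 5 + q$ ($E{\left(q \right)} = q + 5 = 5 + q$)
$V{\left(b \right)} = -5 - 2 b$ ($V{\left(b \right)} = \left(b + \left(5 + b\right)\right) \left(-1\right) = \left(5 + 2 b\right) \left(-1\right) = -5 - 2 b$)
$\frac{V{\left(-4 \right)} - 115}{248 + \frac{1}{-245}} - -189 = \frac{\left(-5 - -8\right) - 115}{248 + \frac{1}{-245}} - -189 = \frac{\left(-5 + 8\right) - 115}{248 - \frac{1}{245}} + 189 = \frac{3 - 115}{\frac{60759}{245}} + 189 = \left(-112\right) \frac{245}{60759} + 189 = - \frac{27440}{60759} + 189 = \frac{11456011}{60759}$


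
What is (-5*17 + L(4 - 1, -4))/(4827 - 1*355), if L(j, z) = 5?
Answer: -10/559 ≈ -0.017889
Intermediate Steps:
(-5*17 + L(4 - 1, -4))/(4827 - 1*355) = (-5*17 + 5)/(4827 - 1*355) = (-85 + 5)/(4827 - 355) = -80/4472 = -80*1/4472 = -10/559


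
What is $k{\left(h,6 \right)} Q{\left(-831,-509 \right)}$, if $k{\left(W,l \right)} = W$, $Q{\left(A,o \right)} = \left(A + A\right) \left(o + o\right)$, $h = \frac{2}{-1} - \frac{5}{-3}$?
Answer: $-563972$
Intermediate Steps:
$h = - \frac{1}{3}$ ($h = 2 \left(-1\right) - - \frac{5}{3} = -2 + \frac{5}{3} = - \frac{1}{3} \approx -0.33333$)
$Q{\left(A,o \right)} = 4 A o$ ($Q{\left(A,o \right)} = 2 A 2 o = 4 A o$)
$k{\left(h,6 \right)} Q{\left(-831,-509 \right)} = - \frac{4 \left(-831\right) \left(-509\right)}{3} = \left(- \frac{1}{3}\right) 1691916 = -563972$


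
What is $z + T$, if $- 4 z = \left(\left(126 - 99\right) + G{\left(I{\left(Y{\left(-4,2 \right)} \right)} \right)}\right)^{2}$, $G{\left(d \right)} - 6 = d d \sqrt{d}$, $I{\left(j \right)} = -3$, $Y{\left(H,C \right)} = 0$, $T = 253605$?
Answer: $\frac{506787}{2} - \frac{297 i \sqrt{3}}{2} \approx 2.5339 \cdot 10^{5} - 257.21 i$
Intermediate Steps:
$G{\left(d \right)} = 6 + d^{\frac{5}{2}}$ ($G{\left(d \right)} = 6 + d d \sqrt{d} = 6 + d^{2} \sqrt{d} = 6 + d^{\frac{5}{2}}$)
$z = - \frac{\left(33 + 9 i \sqrt{3}\right)^{2}}{4}$ ($z = - \frac{\left(\left(126 - 99\right) + \left(6 + \left(-3\right)^{\frac{5}{2}}\right)\right)^{2}}{4} = - \frac{\left(27 + \left(6 + 9 i \sqrt{3}\right)\right)^{2}}{4} = - \frac{\left(33 + 9 i \sqrt{3}\right)^{2}}{4} \approx -211.5 - 257.21 i$)
$z + T = \left(- \frac{423}{2} - \frac{297 i \sqrt{3}}{2}\right) + 253605 = \frac{506787}{2} - \frac{297 i \sqrt{3}}{2}$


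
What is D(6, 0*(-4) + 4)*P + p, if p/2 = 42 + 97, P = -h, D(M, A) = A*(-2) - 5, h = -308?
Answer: -3726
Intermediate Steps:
D(M, A) = -5 - 2*A (D(M, A) = -2*A - 5 = -5 - 2*A)
P = 308 (P = -1*(-308) = 308)
p = 278 (p = 2*(42 + 97) = 2*139 = 278)
D(6, 0*(-4) + 4)*P + p = (-5 - 2*(0*(-4) + 4))*308 + 278 = (-5 - 2*(0 + 4))*308 + 278 = (-5 - 2*4)*308 + 278 = (-5 - 8)*308 + 278 = -13*308 + 278 = -4004 + 278 = -3726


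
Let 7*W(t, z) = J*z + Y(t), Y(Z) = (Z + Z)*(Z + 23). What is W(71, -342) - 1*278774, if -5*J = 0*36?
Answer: -1938070/7 ≈ -2.7687e+5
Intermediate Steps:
Y(Z) = 2*Z*(23 + Z) (Y(Z) = (2*Z)*(23 + Z) = 2*Z*(23 + Z))
J = 0 (J = -0*36 = -1/5*0 = 0)
W(t, z) = 2*t*(23 + t)/7 (W(t, z) = (0*z + 2*t*(23 + t))/7 = (0 + 2*t*(23 + t))/7 = (2*t*(23 + t))/7 = 2*t*(23 + t)/7)
W(71, -342) - 1*278774 = (2/7)*71*(23 + 71) - 1*278774 = (2/7)*71*94 - 278774 = 13348/7 - 278774 = -1938070/7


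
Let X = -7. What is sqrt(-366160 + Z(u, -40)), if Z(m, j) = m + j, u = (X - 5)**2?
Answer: 2*I*sqrt(91514) ≈ 605.03*I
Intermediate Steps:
u = 144 (u = (-7 - 5)**2 = (-12)**2 = 144)
Z(m, j) = j + m
sqrt(-366160 + Z(u, -40)) = sqrt(-366160 + (-40 + 144)) = sqrt(-366160 + 104) = sqrt(-366056) = 2*I*sqrt(91514)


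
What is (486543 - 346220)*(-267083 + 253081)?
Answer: -1964802646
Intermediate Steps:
(486543 - 346220)*(-267083 + 253081) = 140323*(-14002) = -1964802646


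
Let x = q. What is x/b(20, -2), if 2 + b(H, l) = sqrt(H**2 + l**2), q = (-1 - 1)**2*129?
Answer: 129/50 + 129*sqrt(101)/50 ≈ 28.509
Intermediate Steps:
q = 516 (q = (-2)**2*129 = 4*129 = 516)
x = 516
b(H, l) = -2 + sqrt(H**2 + l**2)
x/b(20, -2) = 516/(-2 + sqrt(20**2 + (-2)**2)) = 516/(-2 + sqrt(400 + 4)) = 516/(-2 + sqrt(404)) = 516/(-2 + 2*sqrt(101))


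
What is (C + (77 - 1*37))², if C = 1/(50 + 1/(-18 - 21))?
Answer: 6083844001/3798601 ≈ 1601.6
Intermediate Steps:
C = 39/1949 (C = 1/(50 + 1/(-39)) = 1/(50 - 1/39) = 1/(1949/39) = 39/1949 ≈ 0.020010)
(C + (77 - 1*37))² = (39/1949 + (77 - 1*37))² = (39/1949 + (77 - 37))² = (39/1949 + 40)² = (77999/1949)² = 6083844001/3798601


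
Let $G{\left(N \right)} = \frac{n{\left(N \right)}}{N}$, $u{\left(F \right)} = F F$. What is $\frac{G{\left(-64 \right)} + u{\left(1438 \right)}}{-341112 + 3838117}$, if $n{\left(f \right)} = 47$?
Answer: $\frac{132341969}{223808320} \approx 0.59132$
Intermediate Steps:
$u{\left(F \right)} = F^{2}$
$G{\left(N \right)} = \frac{47}{N}$
$\frac{G{\left(-64 \right)} + u{\left(1438 \right)}}{-341112 + 3838117} = \frac{\frac{47}{-64} + 1438^{2}}{-341112 + 3838117} = \frac{47 \left(- \frac{1}{64}\right) + 2067844}{3497005} = \left(- \frac{47}{64} + 2067844\right) \frac{1}{3497005} = \frac{132341969}{64} \cdot \frac{1}{3497005} = \frac{132341969}{223808320}$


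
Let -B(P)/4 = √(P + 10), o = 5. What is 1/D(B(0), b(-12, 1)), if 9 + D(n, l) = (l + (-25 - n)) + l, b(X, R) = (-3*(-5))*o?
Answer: 29/3324 - √10/3324 ≈ 0.0077731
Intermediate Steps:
b(X, R) = 75 (b(X, R) = -3*(-5)*5 = 15*5 = 75)
B(P) = -4*√(10 + P) (B(P) = -4*√(P + 10) = -4*√(10 + P))
D(n, l) = -34 - n + 2*l (D(n, l) = -9 + ((l + (-25 - n)) + l) = -9 + ((-25 + l - n) + l) = -9 + (-25 - n + 2*l) = -34 - n + 2*l)
1/D(B(0), b(-12, 1)) = 1/(-34 - (-4)*√(10 + 0) + 2*75) = 1/(-34 - (-4)*√10 + 150) = 1/(-34 + 4*√10 + 150) = 1/(116 + 4*√10)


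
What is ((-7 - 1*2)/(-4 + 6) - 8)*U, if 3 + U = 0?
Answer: 75/2 ≈ 37.500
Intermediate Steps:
U = -3 (U = -3 + 0 = -3)
((-7 - 1*2)/(-4 + 6) - 8)*U = ((-7 - 1*2)/(-4 + 6) - 8)*(-3) = ((-7 - 2)/2 - 8)*(-3) = (-9*½ - 8)*(-3) = (-9/2 - 8)*(-3) = -25/2*(-3) = 75/2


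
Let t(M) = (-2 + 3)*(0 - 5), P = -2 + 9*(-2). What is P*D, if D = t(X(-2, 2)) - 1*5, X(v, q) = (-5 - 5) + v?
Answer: 200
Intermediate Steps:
P = -20 (P = -2 - 18 = -20)
X(v, q) = -10 + v
t(M) = -5 (t(M) = 1*(-5) = -5)
D = -10 (D = -5 - 1*5 = -5 - 5 = -10)
P*D = -20*(-10) = 200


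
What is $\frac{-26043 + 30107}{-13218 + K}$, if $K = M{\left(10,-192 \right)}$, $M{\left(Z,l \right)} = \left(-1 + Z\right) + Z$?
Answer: $- \frac{4064}{13199} \approx -0.3079$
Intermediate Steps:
$M{\left(Z,l \right)} = -1 + 2 Z$
$K = 19$ ($K = -1 + 2 \cdot 10 = -1 + 20 = 19$)
$\frac{-26043 + 30107}{-13218 + K} = \frac{-26043 + 30107}{-13218 + 19} = \frac{4064}{-13199} = 4064 \left(- \frac{1}{13199}\right) = - \frac{4064}{13199}$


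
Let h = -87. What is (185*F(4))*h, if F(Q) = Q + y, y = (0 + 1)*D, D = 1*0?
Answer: -64380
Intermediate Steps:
D = 0
y = 0 (y = (0 + 1)*0 = 1*0 = 0)
F(Q) = Q (F(Q) = Q + 0 = Q)
(185*F(4))*h = (185*4)*(-87) = 740*(-87) = -64380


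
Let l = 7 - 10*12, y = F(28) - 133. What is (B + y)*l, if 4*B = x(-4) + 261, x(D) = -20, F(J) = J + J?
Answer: 7571/4 ≈ 1892.8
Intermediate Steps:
F(J) = 2*J
y = -77 (y = 2*28 - 133 = 56 - 133 = -77)
l = -113 (l = 7 - 120 = -113)
B = 241/4 (B = (-20 + 261)/4 = (¼)*241 = 241/4 ≈ 60.250)
(B + y)*l = (241/4 - 77)*(-113) = -67/4*(-113) = 7571/4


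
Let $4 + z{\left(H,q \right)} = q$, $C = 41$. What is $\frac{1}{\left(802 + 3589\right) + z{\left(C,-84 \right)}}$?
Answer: $\frac{1}{4303} \approx 0.0002324$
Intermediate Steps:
$z{\left(H,q \right)} = -4 + q$
$\frac{1}{\left(802 + 3589\right) + z{\left(C,-84 \right)}} = \frac{1}{\left(802 + 3589\right) - 88} = \frac{1}{4391 - 88} = \frac{1}{4303}$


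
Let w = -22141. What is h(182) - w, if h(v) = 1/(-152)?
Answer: 3365431/152 ≈ 22141.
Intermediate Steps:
h(v) = -1/152
h(182) - w = -1/152 - 1*(-22141) = -1/152 + 22141 = 3365431/152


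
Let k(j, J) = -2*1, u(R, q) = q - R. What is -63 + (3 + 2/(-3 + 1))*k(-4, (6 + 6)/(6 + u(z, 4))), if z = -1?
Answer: -67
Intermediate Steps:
k(j, J) = -2
-63 + (3 + 2/(-3 + 1))*k(-4, (6 + 6)/(6 + u(z, 4))) = -63 + (3 + 2/(-3 + 1))*(-2) = -63 + (3 + 2/(-2))*(-2) = -63 + (3 - ½*2)*(-2) = -63 + (3 - 1)*(-2) = -63 + 2*(-2) = -63 - 4 = -67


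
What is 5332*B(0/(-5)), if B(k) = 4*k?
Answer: 0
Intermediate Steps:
5332*B(0/(-5)) = 5332*(4*(0/(-5))) = 5332*(4*(0*(-⅕))) = 5332*(4*0) = 5332*0 = 0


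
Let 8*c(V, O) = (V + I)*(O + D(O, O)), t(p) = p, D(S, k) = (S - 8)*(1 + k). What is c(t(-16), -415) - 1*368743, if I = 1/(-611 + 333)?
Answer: -1597355875/2224 ≈ -7.1824e+5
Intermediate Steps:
I = -1/278 (I = 1/(-278) = -1/278 ≈ -0.0035971)
D(S, k) = (1 + k)*(-8 + S) (D(S, k) = (-8 + S)*(1 + k) = (1 + k)*(-8 + S))
c(V, O) = (-1/278 + V)*(-8 + O**2 - 6*O)/8 (c(V, O) = ((V - 1/278)*(O + (-8 + O - 8*O + O*O)))/8 = ((-1/278 + V)*(O + (-8 + O - 8*O + O**2)))/8 = ((-1/278 + V)*(O + (-8 + O**2 - 7*O)))/8 = ((-1/278 + V)*(-8 + O**2 - 6*O))/8 = (-1/278 + V)*(-8 + O**2 - 6*O)/8)
c(t(-16), -415) - 1*368743 = (1/278 - 1*(-16) - 1/2224*(-415)**2 + (3/1112)*(-415) - 3/4*(-415)*(-16) + (1/8)*(-16)*(-415)**2) - 1*368743 = (1/278 + 16 - 1/2224*172225 - 1245/1112 - 4980 + (1/8)*(-16)*172225) - 368743 = (1/278 + 16 - 172225/2224 - 1245/1112 - 4980 - 344450) - 368743 = -777271443/2224 - 368743 = -1597355875/2224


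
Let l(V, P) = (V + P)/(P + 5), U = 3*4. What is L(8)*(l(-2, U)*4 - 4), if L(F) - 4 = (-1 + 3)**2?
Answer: -224/17 ≈ -13.176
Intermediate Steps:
U = 12
l(V, P) = (P + V)/(5 + P)
L(F) = 8 (L(F) = 4 + (-1 + 3)**2 = 4 + 2**2 = 4 + 4 = 8)
L(8)*(l(-2, U)*4 - 4) = 8*(((12 - 2)/(5 + 12))*4 - 4) = 8*((10/17)*4 - 4) = 8*(40/17 - 4) = 8*(-28/17) = -224/17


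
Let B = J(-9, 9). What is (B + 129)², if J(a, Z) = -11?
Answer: 13924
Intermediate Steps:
B = -11
(B + 129)² = (-11 + 129)² = 118² = 13924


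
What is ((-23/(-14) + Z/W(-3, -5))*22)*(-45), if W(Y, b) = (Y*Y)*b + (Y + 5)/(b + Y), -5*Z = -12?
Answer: -1994157/1267 ≈ -1573.9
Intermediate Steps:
Z = 12/5 (Z = -⅕*(-12) = 12/5 ≈ 2.4000)
W(Y, b) = b*Y² + (5 + Y)/(Y + b) (W(Y, b) = Y²*b + (5 + Y)/(Y + b) = b*Y² + (5 + Y)/(Y + b))
((-23/(-14) + Z/W(-3, -5))*22)*(-45) = ((-23/(-14) + 12/(5*(((5 - 3 - 5*(-3)³ + (-3)²*(-5)²)/(-3 - 5)))))*22)*(-45) = ((-23*(-1/14) + 12/(5*(((5 - 3 - 5*(-27) + 9*25)/(-8)))))*22)*(-45) = ((23/14 + 12/(5*((-(5 - 3 + 135 + 225)/8))))*22)*(-45) = ((23/14 + 12/(5*((-⅛*362))))*22)*(-45) = ((23/14 + 12/(5*(-181/4)))*22)*(-45) = ((23/14 + (12/5)*(-4/181))*22)*(-45) = ((23/14 - 48/905)*22)*(-45) = ((20143/12670)*22)*(-45) = (221573/6335)*(-45) = -1994157/1267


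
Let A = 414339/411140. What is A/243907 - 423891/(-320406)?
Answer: 7084648335417969/5355048220455980 ≈ 1.3230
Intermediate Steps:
A = 414339/411140 (A = 414339*(1/411140) = 414339/411140 ≈ 1.0078)
A/243907 - 423891/(-320406) = (414339/411140)/243907 - 423891/(-320406) = (414339/411140)*(1/243907) - 423891*(-1/320406) = 414339/100279923980 + 141297/106802 = 7084648335417969/5355048220455980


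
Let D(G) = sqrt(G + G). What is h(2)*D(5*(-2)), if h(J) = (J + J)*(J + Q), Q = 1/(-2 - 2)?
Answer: 14*I*sqrt(5) ≈ 31.305*I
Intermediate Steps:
Q = -1/4 (Q = 1/(-4) = -1/4 ≈ -0.25000)
h(J) = 2*J*(-1/4 + J) (h(J) = (J + J)*(J - 1/4) = (2*J)*(-1/4 + J) = 2*J*(-1/4 + J))
D(G) = sqrt(2)*sqrt(G) (D(G) = sqrt(2*G) = sqrt(2)*sqrt(G))
h(2)*D(5*(-2)) = ((1/2)*2*(-1 + 4*2))*(sqrt(2)*sqrt(5*(-2))) = ((1/2)*2*(-1 + 8))*(sqrt(2)*sqrt(-10)) = ((1/2)*2*7)*(sqrt(2)*(I*sqrt(10))) = 7*(2*I*sqrt(5)) = 14*I*sqrt(5)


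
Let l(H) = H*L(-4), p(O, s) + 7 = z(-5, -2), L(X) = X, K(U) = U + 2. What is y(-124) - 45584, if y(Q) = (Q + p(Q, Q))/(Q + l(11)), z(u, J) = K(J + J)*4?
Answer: -7657973/168 ≈ -45583.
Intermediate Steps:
K(U) = 2 + U
z(u, J) = 8 + 8*J (z(u, J) = (2 + (J + J))*4 = (2 + 2*J)*4 = 8 + 8*J)
p(O, s) = -15 (p(O, s) = -7 + (8 + 8*(-2)) = -7 + (8 - 16) = -7 - 8 = -15)
l(H) = -4*H (l(H) = H*(-4) = -4*H)
y(Q) = (-15 + Q)/(-44 + Q) (y(Q) = (Q - 15)/(Q - 4*11) = (-15 + Q)/(Q - 44) = (-15 + Q)/(-44 + Q))
y(-124) - 45584 = (-15 - 124)/(-44 - 124) - 45584 = -139/(-168) - 45584 = -1/168*(-139) - 45584 = 139/168 - 45584 = -7657973/168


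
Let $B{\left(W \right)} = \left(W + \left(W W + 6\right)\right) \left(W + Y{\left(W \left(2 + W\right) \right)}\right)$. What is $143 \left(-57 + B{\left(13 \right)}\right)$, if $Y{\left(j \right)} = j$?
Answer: $5583721$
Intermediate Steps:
$B{\left(W \right)} = \left(W + W \left(2 + W\right)\right) \left(6 + W + W^{2}\right)$ ($B{\left(W \right)} = \left(W + \left(W W + 6\right)\right) \left(W + W \left(2 + W\right)\right) = \left(W + \left(W^{2} + 6\right)\right) \left(W + W \left(2 + W\right)\right) = \left(W + \left(6 + W^{2}\right)\right) \left(W + W \left(2 + W\right)\right) = \left(6 + W + W^{2}\right) \left(W + W \left(2 + W\right)\right) = \left(W + W \left(2 + W\right)\right) \left(6 + W + W^{2}\right)$)
$143 \left(-57 + B{\left(13 \right)}\right) = 143 \left(-57 + 13 \left(18 + 13^{3} + 4 \cdot 13^{2} + 9 \cdot 13\right)\right) = 143 \left(-57 + 13 \left(18 + 2197 + 4 \cdot 169 + 117\right)\right) = 143 \left(-57 + 13 \left(18 + 2197 + 676 + 117\right)\right) = 143 \left(-57 + 13 \cdot 3008\right) = 143 \left(-57 + 39104\right) = 143 \cdot 39047 = 5583721$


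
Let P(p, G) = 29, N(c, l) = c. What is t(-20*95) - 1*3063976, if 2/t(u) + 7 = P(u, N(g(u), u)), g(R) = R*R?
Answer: -33703735/11 ≈ -3.0640e+6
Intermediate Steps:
g(R) = R²
t(u) = 1/11 (t(u) = 2/(-7 + 29) = 2/22 = 2*(1/22) = 1/11)
t(-20*95) - 1*3063976 = 1/11 - 1*3063976 = 1/11 - 3063976 = -33703735/11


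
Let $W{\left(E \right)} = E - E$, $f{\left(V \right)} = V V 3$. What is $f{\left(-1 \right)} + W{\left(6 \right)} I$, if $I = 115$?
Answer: $3$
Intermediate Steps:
$f{\left(V \right)} = 3 V^{2}$ ($f{\left(V \right)} = V^{2} \cdot 3 = 3 V^{2}$)
$W{\left(E \right)} = 0$
$f{\left(-1 \right)} + W{\left(6 \right)} I = 3 \left(-1\right)^{2} + 0 \cdot 115 = 3 \cdot 1 + 0 = 3 + 0 = 3$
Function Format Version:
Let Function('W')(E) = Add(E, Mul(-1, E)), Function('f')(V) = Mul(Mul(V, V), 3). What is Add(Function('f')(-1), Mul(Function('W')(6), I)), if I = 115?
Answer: 3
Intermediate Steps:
Function('f')(V) = Mul(3, Pow(V, 2)) (Function('f')(V) = Mul(Pow(V, 2), 3) = Mul(3, Pow(V, 2)))
Function('W')(E) = 0
Add(Function('f')(-1), Mul(Function('W')(6), I)) = Add(Mul(3, Pow(-1, 2)), Mul(0, 115)) = Add(Mul(3, 1), 0) = Add(3, 0) = 3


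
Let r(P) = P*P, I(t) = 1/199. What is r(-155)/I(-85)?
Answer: 4780975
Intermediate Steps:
I(t) = 1/199
r(P) = P**2
r(-155)/I(-85) = (-155)**2/(1/199) = 24025*199 = 4780975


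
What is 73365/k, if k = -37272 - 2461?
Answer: -73365/39733 ≈ -1.8465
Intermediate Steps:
k = -39733
73365/k = 73365/(-39733) = 73365*(-1/39733) = -73365/39733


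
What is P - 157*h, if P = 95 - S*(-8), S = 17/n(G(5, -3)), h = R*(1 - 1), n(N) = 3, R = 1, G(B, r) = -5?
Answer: 421/3 ≈ 140.33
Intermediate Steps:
h = 0 (h = 1*(1 - 1) = 1*0 = 0)
S = 17/3 ≈ 5.6667
P = 421/3 (P = 95 - 17*(-8)/3 = 95 - 1*(-136/3) = 95 + 136/3 = 421/3 ≈ 140.33)
P - 157*h = 421/3 - 157*0 = 421/3 + 0 = 421/3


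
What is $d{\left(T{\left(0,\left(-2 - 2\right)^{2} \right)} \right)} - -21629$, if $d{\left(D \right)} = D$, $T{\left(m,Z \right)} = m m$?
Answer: $21629$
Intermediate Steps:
$T{\left(m,Z \right)} = m^{2}$
$d{\left(T{\left(0,\left(-2 - 2\right)^{2} \right)} \right)} - -21629 = 0^{2} - -21629 = 0 + 21629 = 21629$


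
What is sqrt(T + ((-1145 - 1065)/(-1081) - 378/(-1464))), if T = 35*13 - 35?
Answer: sqrt(7345050812843)/131882 ≈ 20.550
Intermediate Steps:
T = 420 (T = 455 - 35 = 420)
sqrt(T + ((-1145 - 1065)/(-1081) - 378/(-1464))) = sqrt(420 + ((-1145 - 1065)/(-1081) - 378/(-1464))) = sqrt(420 + (-2210*(-1/1081) - 378*(-1/1464))) = sqrt(420 + (2210/1081 + 63/244)) = sqrt(420 + 607343/263764) = sqrt(111388223/263764) = sqrt(7345050812843)/131882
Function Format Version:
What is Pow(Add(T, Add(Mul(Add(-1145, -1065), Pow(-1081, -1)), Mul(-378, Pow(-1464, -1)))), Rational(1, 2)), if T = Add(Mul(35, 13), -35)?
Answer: Mul(Rational(1, 131882), Pow(7345050812843, Rational(1, 2))) ≈ 20.550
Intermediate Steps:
T = 420 (T = Add(455, -35) = 420)
Pow(Add(T, Add(Mul(Add(-1145, -1065), Pow(-1081, -1)), Mul(-378, Pow(-1464, -1)))), Rational(1, 2)) = Pow(Add(420, Add(Mul(Add(-1145, -1065), Pow(-1081, -1)), Mul(-378, Pow(-1464, -1)))), Rational(1, 2)) = Pow(Add(420, Add(Mul(-2210, Rational(-1, 1081)), Mul(-378, Rational(-1, 1464)))), Rational(1, 2)) = Pow(Add(420, Add(Rational(2210, 1081), Rational(63, 244))), Rational(1, 2)) = Pow(Add(420, Rational(607343, 263764)), Rational(1, 2)) = Pow(Rational(111388223, 263764), Rational(1, 2)) = Mul(Rational(1, 131882), Pow(7345050812843, Rational(1, 2)))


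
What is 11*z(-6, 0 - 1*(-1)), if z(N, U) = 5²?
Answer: 275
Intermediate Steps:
z(N, U) = 25
11*z(-6, 0 - 1*(-1)) = 11*25 = 275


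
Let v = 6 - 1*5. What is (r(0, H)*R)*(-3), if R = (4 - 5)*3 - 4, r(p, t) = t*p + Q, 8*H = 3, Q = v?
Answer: 21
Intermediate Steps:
v = 1 (v = 6 - 5 = 1)
Q = 1
H = 3/8 (H = (⅛)*3 = 3/8 ≈ 0.37500)
r(p, t) = 1 + p*t (r(p, t) = t*p + 1 = p*t + 1 = 1 + p*t)
R = -7 (R = -1*3 - 4 = -3 - 4 = -7)
(r(0, H)*R)*(-3) = ((1 + 0*(3/8))*(-7))*(-3) = ((1 + 0)*(-7))*(-3) = (1*(-7))*(-3) = -7*(-3) = 21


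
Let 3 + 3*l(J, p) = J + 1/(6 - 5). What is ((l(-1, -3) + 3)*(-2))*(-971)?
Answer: 3884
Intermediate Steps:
l(J, p) = -2/3 + J/3 (l(J, p) = -1 + (J + 1/(6 - 5))/3 = -1 + (J + 1/1)/3 = -1 + (J + 1)/3 = -1 + (1 + J)/3 = -1 + (1/3 + J/3) = -2/3 + J/3)
((l(-1, -3) + 3)*(-2))*(-971) = (((-2/3 + (1/3)*(-1)) + 3)*(-2))*(-971) = (((-2/3 - 1/3) + 3)*(-2))*(-971) = ((-1 + 3)*(-2))*(-971) = (2*(-2))*(-971) = -4*(-971) = 3884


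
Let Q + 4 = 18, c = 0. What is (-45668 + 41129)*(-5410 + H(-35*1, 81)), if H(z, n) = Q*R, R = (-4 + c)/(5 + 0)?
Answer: 123034134/5 ≈ 2.4607e+7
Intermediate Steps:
Q = 14 (Q = -4 + 18 = 14)
R = -4/5 (R = (-4 + 0)/(5 + 0) = -4/5 ≈ -0.80000)
H(z, n) = -56/5 (H(z, n) = 14*(-4/5) = -56/5)
(-45668 + 41129)*(-5410 + H(-35*1, 81)) = (-45668 + 41129)*(-5410 - 56/5) = -4539*(-27106/5) = 123034134/5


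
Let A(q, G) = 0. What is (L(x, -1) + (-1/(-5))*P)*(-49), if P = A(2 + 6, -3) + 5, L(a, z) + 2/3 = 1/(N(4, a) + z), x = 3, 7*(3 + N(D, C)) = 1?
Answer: -98/27 ≈ -3.6296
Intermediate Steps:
N(D, C) = -20/7 (N(D, C) = -3 + (⅐)*1 = -3 + ⅐ = -20/7)
L(a, z) = -⅔ + 1/(-20/7 + z)
P = 5 (P = 0 + 5 = 5)
(L(x, -1) + (-1/(-5))*P)*(-49) = ((61 - 14*(-1))/(3*(-20 + 7*(-1))) - 1/(-5)*5)*(-49) = ((61 + 14)/(3*(-20 - 7)) - 1*(-⅕)*5)*(-49) = ((⅓)*75/(-27) + (⅕)*5)*(-49) = ((⅓)*(-1/27)*75 + 1)*(-49) = (-25/27 + 1)*(-49) = (2/27)*(-49) = -98/27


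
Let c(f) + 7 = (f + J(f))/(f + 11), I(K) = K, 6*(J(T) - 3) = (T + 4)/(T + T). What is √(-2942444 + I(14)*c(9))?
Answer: I*√95338085910/180 ≈ 1715.4*I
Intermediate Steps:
J(T) = 3 + (4 + T)/(12*T) (J(T) = 3 + ((T + 4)/(T + T))/6 = 3 + ((4 + T)/((2*T)))/6 = 3 + ((4 + T)*(1/(2*T)))/6 = 3 + ((4 + T)/(2*T))/6 = 3 + (4 + T)/(12*T))
c(f) = -7 + (f + (4 + 37*f)/(12*f))/(11 + f) (c(f) = -7 + (f + (4 + 37*f)/(12*f))/(f + 11) = -7 + (f + (4 + 37*f)/(12*f))/(11 + f))
√(-2942444 + I(14)*c(9)) = √(-2942444 + 14*((1/12)*(4 - 887*9 - 72*9²)/(9*(11 + 9)))) = √(-2942444 + 14*((1/12)*(⅑)*(4 - 7983 - 72*81)/20)) = √(-2942444 + 14*((1/12)*(⅑)*(1/20)*(4 - 7983 - 5832))) = √(-2942444 + 14*((1/12)*(⅑)*(1/20)*(-13811))) = √(-2942444 + 14*(-13811/2160)) = √(-2942444 - 96677/1080) = √(-3177936197/1080) = I*√95338085910/180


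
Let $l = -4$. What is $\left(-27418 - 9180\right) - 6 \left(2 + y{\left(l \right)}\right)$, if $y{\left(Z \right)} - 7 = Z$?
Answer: $-36628$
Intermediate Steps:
$y{\left(Z \right)} = 7 + Z$
$\left(-27418 - 9180\right) - 6 \left(2 + y{\left(l \right)}\right) = \left(-27418 - 9180\right) - 6 \left(2 + \left(7 - 4\right)\right) = -36598 - 6 \left(2 + 3\right) = -36598 - 30 = -36628$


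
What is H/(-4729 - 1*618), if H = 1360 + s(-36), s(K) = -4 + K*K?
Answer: -2652/5347 ≈ -0.49598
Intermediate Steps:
s(K) = -4 + K**2
H = 2652 (H = 1360 + (-4 + (-36)**2) = 1360 + (-4 + 1296) = 1360 + 1292 = 2652)
H/(-4729 - 1*618) = 2652/(-4729 - 1*618) = 2652/(-4729 - 618) = 2652/(-5347) = 2652*(-1/5347) = -2652/5347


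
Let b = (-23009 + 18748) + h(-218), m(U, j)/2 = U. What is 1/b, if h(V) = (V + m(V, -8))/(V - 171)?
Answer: -389/1656875 ≈ -0.00023478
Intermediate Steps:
m(U, j) = 2*U
h(V) = 3*V/(-171 + V) (h(V) = (V + 2*V)/(V - 171) = (3*V)/(-171 + V) = 3*V/(-171 + V))
b = -1656875/389 (b = (-23009 + 18748) + 3*(-218)/(-171 - 218) = -4261 + 3*(-218)/(-389) = -4261 + 3*(-218)*(-1/389) = -4261 + 654/389 = -1656875/389 ≈ -4259.3)
1/b = 1/(-1656875/389) = -389/1656875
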